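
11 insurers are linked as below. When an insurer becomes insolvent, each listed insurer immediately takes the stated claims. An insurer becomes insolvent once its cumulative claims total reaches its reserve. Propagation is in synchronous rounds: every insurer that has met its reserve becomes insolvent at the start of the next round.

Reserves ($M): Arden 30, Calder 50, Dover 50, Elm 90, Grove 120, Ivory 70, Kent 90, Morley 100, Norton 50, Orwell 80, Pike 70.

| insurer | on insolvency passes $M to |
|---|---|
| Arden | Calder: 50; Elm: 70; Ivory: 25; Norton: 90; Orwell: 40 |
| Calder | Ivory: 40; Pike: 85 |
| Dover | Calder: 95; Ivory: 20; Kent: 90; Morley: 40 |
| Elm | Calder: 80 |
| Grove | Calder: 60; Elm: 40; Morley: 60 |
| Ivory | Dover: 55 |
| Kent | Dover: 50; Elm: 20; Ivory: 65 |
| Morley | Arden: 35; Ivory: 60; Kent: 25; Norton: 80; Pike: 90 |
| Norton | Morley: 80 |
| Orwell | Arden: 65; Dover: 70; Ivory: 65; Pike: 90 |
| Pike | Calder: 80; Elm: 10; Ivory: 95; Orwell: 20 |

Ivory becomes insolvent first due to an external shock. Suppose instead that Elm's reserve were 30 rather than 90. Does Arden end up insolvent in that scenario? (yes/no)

With Elm's reserve at 30:
Round 1 — Ivory becomes insolvent (initial).
  Dover: +55 → 55 ≥ 50
Round 2 — Dover becomes insolvent.
  Calder: +95 → 95 ≥ 50
  Kent: +90 → 90 ≥ 90
  Morley: +40 → 40 < 100
Round 3 — Calder, Kent become insolvent.
  Elm: +20 → 20 < 30
  Pike: +85 → 85 ≥ 70
Round 4 — Pike becomes insolvent.
  Elm: +10 → 30 ≥ 30
  Orwell: +20 → 20 < 80
Round 5 — Elm becomes insolvent.
No further insolvencies.

no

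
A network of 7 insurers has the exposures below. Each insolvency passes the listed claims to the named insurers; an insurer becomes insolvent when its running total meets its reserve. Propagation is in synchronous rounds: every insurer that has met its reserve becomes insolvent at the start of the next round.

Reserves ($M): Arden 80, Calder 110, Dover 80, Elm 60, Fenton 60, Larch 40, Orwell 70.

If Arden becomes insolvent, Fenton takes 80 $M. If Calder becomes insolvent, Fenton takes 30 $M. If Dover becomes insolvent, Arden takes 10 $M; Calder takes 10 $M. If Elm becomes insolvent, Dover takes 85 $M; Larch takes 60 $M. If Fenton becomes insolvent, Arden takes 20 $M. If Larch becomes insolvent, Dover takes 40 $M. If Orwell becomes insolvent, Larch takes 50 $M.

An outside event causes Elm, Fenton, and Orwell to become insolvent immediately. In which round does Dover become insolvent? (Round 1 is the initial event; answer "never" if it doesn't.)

2

Round 1 — Elm, Fenton, Orwell become insolvent (initial).
  Arden: +20 → 20 < 80
  Dover: +85 → 85 ≥ 80
  Larch: +60+50 → 110 ≥ 40
Round 2 — Dover, Larch become insolvent.
  Arden: +10 → 30 < 80
  Calder: +10 → 10 < 110
No further insolvencies.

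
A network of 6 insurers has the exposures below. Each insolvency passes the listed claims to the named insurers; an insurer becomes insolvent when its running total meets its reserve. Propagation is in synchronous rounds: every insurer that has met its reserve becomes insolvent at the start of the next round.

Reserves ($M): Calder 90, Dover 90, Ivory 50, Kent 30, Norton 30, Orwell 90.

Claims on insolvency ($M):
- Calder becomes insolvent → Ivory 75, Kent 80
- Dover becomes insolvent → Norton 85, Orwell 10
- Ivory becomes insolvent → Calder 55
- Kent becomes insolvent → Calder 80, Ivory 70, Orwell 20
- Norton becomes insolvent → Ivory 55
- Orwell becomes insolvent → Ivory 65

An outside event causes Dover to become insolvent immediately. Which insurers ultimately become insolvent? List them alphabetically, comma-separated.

Round 1 — Dover becomes insolvent (initial).
  Norton: +85 → 85 ≥ 30
  Orwell: +10 → 10 < 90
Round 2 — Norton becomes insolvent.
  Ivory: +55 → 55 ≥ 50
Round 3 — Ivory becomes insolvent.
  Calder: +55 → 55 < 90
No further insolvencies.

Dover, Ivory, Norton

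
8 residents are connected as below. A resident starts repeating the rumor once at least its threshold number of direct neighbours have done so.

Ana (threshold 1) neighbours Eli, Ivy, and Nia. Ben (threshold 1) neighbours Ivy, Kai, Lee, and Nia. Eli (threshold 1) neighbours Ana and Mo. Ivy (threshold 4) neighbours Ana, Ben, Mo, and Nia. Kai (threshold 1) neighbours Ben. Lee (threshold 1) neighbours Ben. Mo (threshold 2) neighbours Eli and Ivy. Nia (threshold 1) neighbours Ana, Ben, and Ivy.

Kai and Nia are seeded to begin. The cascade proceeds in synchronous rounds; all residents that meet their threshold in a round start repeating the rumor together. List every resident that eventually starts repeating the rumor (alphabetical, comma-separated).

Round 1 — Kai, Nia start repeating the rumor (initial).
Round 2 — checking thresholds:
  Ana: 1 of 3 neighbours ≥ 1, starts repeating the rumor.
  Ben: 2 of 4 neighbours ≥ 1, starts repeating the rumor.
  Ivy: 1 of 4 neighbours < 4, not yet.
Round 3 — checking thresholds:
  Eli: 1 of 2 neighbours ≥ 1, starts repeating the rumor.
  Ivy: 3 of 4 neighbours < 4, not yet.
  Lee: 1 of 1 neighbours ≥ 1, starts repeating the rumor.
Round 4 — no new spreads; cascade stops.

Ana, Ben, Eli, Kai, Lee, Nia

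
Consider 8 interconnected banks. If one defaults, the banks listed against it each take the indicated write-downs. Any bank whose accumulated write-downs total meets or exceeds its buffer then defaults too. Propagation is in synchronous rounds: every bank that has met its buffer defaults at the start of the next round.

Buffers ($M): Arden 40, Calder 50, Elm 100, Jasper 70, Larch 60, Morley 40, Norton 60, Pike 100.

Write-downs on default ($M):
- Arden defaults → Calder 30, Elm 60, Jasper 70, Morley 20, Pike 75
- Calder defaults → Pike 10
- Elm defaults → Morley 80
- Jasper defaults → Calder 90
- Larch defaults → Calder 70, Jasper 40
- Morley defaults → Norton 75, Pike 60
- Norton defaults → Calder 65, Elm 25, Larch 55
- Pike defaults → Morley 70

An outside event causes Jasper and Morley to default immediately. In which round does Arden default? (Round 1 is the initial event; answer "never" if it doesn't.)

never

Round 1 — Jasper, Morley default (initial).
  Calder: +90 → 90 ≥ 50
  Norton: +75 → 75 ≥ 60
  Pike: +60 → 60 < 100
Round 2 — Calder, Norton default.
  Elm: +25 → 25 < 100
  Larch: +55 → 55 < 60
  Pike: +10 → 70 < 100
No further defaults.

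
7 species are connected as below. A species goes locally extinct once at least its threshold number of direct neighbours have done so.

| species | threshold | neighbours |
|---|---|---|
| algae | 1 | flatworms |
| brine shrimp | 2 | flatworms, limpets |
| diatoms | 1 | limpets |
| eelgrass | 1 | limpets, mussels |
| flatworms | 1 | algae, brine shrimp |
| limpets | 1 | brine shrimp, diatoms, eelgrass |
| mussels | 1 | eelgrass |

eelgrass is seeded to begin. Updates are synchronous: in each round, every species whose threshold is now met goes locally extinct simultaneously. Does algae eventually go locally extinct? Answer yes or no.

Round 1 — eelgrass goes locally extinct (initial).
Round 2 — checking thresholds:
  limpets: 1 of 3 neighbours ≥ 1, goes locally extinct.
  mussels: 1 of 1 neighbours ≥ 1, goes locally extinct.
Round 3 — checking thresholds:
  brine shrimp: 1 of 2 neighbours < 2, below threshold.
  diatoms: 1 of 1 neighbours ≥ 1, goes locally extinct.
Round 4 — no new extinctions; cascade stops.

no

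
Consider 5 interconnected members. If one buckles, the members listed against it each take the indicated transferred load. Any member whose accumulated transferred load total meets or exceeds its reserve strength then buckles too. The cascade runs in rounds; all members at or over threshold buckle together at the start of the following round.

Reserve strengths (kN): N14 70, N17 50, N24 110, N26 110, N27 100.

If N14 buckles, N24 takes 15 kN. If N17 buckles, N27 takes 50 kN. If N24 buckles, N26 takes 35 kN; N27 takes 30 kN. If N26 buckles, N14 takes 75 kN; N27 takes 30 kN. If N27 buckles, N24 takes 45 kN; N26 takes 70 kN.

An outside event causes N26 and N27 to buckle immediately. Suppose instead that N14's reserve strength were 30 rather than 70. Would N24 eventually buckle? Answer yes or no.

With N14's reserve strength at 30:
Round 1 — N26, N27 buckle (initial).
  N14: +75 → 75 ≥ 30
  N24: +45 → 45 < 110
Round 2 — N14 buckles.
  N24: +15 → 60 < 110
No further bucklings.

no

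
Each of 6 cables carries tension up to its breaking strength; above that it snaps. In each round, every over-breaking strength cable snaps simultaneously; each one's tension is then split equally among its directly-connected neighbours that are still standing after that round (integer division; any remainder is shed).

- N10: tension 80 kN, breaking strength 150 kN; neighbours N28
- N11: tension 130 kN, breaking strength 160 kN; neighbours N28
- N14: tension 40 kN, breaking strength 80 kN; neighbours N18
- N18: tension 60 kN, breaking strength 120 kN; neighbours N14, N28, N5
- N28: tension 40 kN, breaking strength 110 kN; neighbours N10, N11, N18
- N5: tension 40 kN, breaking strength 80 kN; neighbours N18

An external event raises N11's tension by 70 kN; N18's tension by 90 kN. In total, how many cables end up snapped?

Round 1 — N11 at 200 > 160; N18 at 150 > 120. N11, N18 snap.
  N11 sheds 200 kN to N28: 200 each.
    N28: 40+200 = 240 > 110
  N18 sheds 150 kN to N14, N28, N5: 50 each.
    N14: 40+50 = 90 > 80
    N28: 240+50 = 290 > 110
    N5: 40+50 = 90 > 80
Round 2 — N14, N28, N5 snap.
  N14 sheds 90 kN: no online neighbours, lost.
  N28 sheds 290 kN to N10: 290 each.
    N10: 80+290 = 370 > 150
  N5 sheds 90 kN: no online neighbours, lost.
Round 3 — N10 snaps.
  N10 sheds 370 kN: no online neighbours, lost.
No further breaks.

6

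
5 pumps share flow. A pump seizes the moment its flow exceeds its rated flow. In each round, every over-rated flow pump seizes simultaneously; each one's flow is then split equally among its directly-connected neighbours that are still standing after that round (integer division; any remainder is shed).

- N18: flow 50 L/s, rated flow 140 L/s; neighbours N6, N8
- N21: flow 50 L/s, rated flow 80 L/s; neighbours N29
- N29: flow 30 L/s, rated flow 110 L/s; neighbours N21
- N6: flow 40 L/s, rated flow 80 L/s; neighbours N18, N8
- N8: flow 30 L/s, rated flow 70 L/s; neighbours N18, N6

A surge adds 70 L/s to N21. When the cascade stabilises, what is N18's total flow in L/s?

50

Round 1 — N21 at 120 > 80. N21 seizes.
  N21 sheds 120 L/s to N29: 120 each.
    N29: 30+120 = 150 > 110
Round 2 — N29 seizes.
  N29 sheds 150 L/s: no online neighbours, lost.
No further seizures.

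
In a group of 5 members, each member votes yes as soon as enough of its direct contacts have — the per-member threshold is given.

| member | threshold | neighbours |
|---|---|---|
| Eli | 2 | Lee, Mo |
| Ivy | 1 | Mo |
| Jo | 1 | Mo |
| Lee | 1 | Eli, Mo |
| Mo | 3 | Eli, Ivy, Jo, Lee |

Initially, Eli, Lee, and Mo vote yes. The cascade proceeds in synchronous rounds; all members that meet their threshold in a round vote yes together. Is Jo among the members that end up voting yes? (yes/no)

Round 1 — Eli, Lee, Mo vote yes (initial).
Round 2 — checking thresholds:
  Ivy: 1 of 1 neighbours ≥ 1, votes yes.
  Jo: 1 of 1 neighbours ≥ 1, votes yes.
Round 3 — no new yes votes; cascade stops.

yes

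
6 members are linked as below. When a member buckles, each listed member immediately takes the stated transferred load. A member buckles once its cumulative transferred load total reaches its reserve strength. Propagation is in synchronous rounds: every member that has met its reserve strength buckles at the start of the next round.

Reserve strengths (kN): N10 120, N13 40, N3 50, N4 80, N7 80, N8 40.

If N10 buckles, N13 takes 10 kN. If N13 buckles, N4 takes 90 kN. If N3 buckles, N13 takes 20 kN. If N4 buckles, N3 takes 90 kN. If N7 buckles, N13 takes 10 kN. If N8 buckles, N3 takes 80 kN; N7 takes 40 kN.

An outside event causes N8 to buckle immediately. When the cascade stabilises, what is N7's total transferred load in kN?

40

Round 1 — N8 buckles (initial).
  N3: +80 → 80 ≥ 50
  N7: +40 → 40 < 80
Round 2 — N3 buckles.
  N13: +20 → 20 < 40
No further bucklings.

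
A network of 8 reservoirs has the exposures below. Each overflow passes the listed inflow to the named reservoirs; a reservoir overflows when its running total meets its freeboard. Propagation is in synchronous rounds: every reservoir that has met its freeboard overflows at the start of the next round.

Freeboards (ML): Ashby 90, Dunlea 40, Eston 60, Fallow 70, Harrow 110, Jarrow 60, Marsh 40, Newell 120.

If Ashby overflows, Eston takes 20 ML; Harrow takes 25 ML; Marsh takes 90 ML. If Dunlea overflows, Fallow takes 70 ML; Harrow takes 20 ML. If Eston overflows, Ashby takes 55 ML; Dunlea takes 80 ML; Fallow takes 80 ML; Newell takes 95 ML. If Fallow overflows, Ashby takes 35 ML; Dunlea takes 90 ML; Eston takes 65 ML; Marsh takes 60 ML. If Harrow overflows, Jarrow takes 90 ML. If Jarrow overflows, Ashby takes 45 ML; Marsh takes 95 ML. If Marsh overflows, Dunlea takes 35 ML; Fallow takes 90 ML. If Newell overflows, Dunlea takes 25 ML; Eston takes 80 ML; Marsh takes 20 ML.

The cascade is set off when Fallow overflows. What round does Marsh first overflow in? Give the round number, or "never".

2

Round 1 — Fallow overflows (initial).
  Ashby: +35 → 35 < 90
  Dunlea: +90 → 90 ≥ 40
  Eston: +65 → 65 ≥ 60
  Marsh: +60 → 60 ≥ 40
Round 2 — Dunlea, Eston, Marsh overflow.
  Ashby: +55 → 90 ≥ 90
  Harrow: +20 → 20 < 110
  Newell: +95 → 95 < 120
Round 3 — Ashby overflows.
  Harrow: +25 → 45 < 110
No further overflows.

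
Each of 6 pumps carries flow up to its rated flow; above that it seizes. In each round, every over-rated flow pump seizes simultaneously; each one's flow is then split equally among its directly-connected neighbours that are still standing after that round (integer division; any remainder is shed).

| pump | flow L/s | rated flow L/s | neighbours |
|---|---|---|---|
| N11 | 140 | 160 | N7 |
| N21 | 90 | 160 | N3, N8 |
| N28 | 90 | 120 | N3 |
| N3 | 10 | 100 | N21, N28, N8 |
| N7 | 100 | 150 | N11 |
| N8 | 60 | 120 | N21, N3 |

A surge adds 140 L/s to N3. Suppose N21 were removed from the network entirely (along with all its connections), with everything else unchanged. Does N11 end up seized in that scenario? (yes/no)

With N21 removed:
Round 1 — N3 at 150 > 100. N3 seizes.
  N3 sheds 150 L/s to N28, N8: 75 each.
    N28: 90+75 = 165 > 120
    N8: 60+75 = 135 > 120
Round 2 — N28, N8 seize.
  N28 sheds 165 L/s: no online neighbours, lost.
  N8 sheds 135 L/s: no online neighbours, lost.
No further seizures.

no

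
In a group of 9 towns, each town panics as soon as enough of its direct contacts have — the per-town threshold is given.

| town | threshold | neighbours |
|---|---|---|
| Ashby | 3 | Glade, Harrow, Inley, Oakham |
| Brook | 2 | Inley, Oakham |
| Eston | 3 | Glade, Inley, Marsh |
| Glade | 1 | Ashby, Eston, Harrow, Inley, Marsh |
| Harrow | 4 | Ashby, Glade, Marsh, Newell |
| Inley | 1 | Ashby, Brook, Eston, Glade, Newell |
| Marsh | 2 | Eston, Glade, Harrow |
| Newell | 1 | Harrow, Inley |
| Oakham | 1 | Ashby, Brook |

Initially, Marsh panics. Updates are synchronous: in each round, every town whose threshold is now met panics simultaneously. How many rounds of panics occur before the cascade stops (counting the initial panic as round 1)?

Round 1 — Marsh panics (initial).
Round 2 — checking thresholds:
  Eston: 1 of 3 neighbours < 3, holds.
  Glade: 1 of 5 neighbours ≥ 1, panics.
  Harrow: 1 of 4 neighbours < 4, holds.
Round 3 — checking thresholds:
  Ashby: 1 of 4 neighbours < 3, holds.
  Eston: 2 of 3 neighbours < 3, holds.
  Harrow: 2 of 4 neighbours < 4, holds.
  Inley: 1 of 5 neighbours ≥ 1, panics.
Round 4 — checking thresholds:
  Ashby: 2 of 4 neighbours < 3, holds.
  Brook: 1 of 2 neighbours < 2, holds.
  Eston: 3 of 3 neighbours ≥ 3, panics.
  Harrow: 2 of 4 neighbours < 4, holds.
  Newell: 1 of 2 neighbours ≥ 1, panics.
Round 5 — no new panics; cascade stops.

4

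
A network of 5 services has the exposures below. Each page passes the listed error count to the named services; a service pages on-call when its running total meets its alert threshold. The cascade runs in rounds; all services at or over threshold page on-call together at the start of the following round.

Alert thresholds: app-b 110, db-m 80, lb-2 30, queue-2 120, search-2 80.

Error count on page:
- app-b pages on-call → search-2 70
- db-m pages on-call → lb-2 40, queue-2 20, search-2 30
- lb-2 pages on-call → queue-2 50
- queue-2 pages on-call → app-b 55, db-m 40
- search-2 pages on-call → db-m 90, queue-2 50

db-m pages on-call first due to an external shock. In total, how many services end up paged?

Round 1 — db-m pages on-call (initial).
  lb-2: +40 → 40 ≥ 30
  queue-2: +20 → 20 < 120
  search-2: +30 → 30 < 80
Round 2 — lb-2 pages on-call.
  queue-2: +50 → 70 < 120
No further pages.

2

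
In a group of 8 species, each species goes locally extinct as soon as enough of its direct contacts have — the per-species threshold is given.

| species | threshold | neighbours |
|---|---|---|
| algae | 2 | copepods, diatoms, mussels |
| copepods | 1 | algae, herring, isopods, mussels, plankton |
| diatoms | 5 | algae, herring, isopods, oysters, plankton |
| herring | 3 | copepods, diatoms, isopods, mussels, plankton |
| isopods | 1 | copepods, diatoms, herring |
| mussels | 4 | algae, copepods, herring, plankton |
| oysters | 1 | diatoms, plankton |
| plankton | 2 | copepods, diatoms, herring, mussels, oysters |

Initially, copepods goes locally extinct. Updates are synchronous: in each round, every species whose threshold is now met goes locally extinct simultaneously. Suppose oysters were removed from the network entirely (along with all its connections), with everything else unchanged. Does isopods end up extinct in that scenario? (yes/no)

With oysters removed:
Round 1 — copepods goes locally extinct (initial).
Round 2 — checking thresholds:
  algae: 1 of 3 neighbours < 2, not yet.
  herring: 1 of 5 neighbours < 3, not yet.
  isopods: 1 of 3 neighbours ≥ 1, goes locally extinct.
  mussels: 1 of 4 neighbours < 4, not yet.
  plankton: 1 of 4 neighbours < 2, not yet.
Round 3 — no new extinctions; cascade stops.

yes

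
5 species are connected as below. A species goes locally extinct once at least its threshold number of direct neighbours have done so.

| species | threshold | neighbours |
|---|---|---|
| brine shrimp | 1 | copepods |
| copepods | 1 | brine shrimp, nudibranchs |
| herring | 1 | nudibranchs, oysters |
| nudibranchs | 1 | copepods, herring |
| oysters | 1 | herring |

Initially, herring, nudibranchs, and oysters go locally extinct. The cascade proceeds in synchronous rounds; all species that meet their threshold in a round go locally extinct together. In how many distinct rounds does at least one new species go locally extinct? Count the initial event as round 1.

3

Round 1 — herring, nudibranchs, oysters go locally extinct (initial).
Round 2 — checking thresholds:
  copepods: 1 of 2 neighbours ≥ 1, goes locally extinct.
Round 3 — checking thresholds:
  brine shrimp: 1 of 1 neighbours ≥ 1, goes locally extinct.
Round 4 — no new extinctions; cascade stops.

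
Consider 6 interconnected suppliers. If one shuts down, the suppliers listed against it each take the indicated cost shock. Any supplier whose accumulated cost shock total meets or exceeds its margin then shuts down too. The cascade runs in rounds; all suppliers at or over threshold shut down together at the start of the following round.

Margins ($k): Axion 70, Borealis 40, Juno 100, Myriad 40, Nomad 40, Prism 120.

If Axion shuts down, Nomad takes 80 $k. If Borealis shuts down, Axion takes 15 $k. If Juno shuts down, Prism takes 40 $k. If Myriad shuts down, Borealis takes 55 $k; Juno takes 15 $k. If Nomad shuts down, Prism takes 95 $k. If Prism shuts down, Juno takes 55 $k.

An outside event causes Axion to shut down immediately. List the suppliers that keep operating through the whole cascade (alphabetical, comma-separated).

Borealis, Juno, Myriad, Prism

Round 1 — Axion shuts down (initial).
  Nomad: +80 → 80 ≥ 40
Round 2 — Nomad shuts down.
  Prism: +95 → 95 < 120
No further shutdowns.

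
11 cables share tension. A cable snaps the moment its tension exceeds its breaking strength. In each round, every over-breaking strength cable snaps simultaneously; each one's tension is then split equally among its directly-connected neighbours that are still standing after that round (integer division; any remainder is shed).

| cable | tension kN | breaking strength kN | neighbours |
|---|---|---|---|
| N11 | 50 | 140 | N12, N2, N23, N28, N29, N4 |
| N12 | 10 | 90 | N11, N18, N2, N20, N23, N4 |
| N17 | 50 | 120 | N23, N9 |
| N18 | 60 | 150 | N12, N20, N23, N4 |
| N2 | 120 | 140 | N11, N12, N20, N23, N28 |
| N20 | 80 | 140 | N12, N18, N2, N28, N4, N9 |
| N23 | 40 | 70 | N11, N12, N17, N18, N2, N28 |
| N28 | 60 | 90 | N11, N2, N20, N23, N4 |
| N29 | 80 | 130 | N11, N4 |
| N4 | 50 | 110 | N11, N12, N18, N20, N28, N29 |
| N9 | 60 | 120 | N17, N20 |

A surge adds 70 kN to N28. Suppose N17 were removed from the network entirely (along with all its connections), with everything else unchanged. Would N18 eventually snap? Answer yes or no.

With N17 removed:
Round 1 — N28 at 130 > 90. N28 snaps.
  N28 sheds 130 kN to N11, N2, N20, N23, N4: 26 each.
    N11: 50+26 = 76 ≤ 140
    N2: 120+26 = 146 > 140
    N20: 80+26 = 106 ≤ 140
    N23: 40+26 = 66 ≤ 70
    N4: 50+26 = 76 ≤ 110
Round 2 — N2 snaps.
  N2 sheds 146 kN to N11, N12, N20, N23: 36 each (2 lost).
    N11: 76+36 = 112 ≤ 140
    N12: 10+36 = 46 ≤ 90
    N20: 106+36 = 142 > 140
    N23: 66+36 = 102 > 70
Round 3 — N20, N23 snap.
  N20 sheds 142 kN to N12, N18, N4, N9: 35 each (2 lost).
    N12: 46+35 = 81 ≤ 90
    N18: 60+35 = 95 ≤ 150
    N4: 76+35 = 111 > 110
    N9: 60+35 = 95 ≤ 120
  N23 sheds 102 kN to N11, N12, N18: 34 each.
    N11: 112+34 = 146 > 140
    N12: 81+34 = 115 > 90
    N18: 95+34 = 129 ≤ 150
Round 4 — N11, N12, N4 snap.
  N11 sheds 146 kN to N29: 146 each.
    N29: 80+146 = 226 > 130
  N12 sheds 115 kN to N18: 115 each.
    N18: 129+115 = 244 > 150
  N4 sheds 111 kN to N18, N29: 55 each (1 lost).
    N18: 244+55 = 299 > 150
    N29: 226+55 = 281 > 130
Round 5 — N18, N29 snap.
  N18 sheds 299 kN: no online neighbours, lost.
  N29 sheds 281 kN: no online neighbours, lost.
No further breaks.

yes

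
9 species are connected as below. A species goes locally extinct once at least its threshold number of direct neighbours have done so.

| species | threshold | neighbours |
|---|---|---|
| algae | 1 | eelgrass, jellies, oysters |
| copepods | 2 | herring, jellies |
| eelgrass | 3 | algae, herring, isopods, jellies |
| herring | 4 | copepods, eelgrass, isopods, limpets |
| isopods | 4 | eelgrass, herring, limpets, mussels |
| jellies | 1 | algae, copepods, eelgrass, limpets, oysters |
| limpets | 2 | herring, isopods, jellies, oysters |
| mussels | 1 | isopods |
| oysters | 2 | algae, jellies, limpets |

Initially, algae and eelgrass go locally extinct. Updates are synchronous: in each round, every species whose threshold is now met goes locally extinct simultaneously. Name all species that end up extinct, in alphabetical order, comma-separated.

Round 1 — algae, eelgrass go locally extinct (initial).
Round 2 — checking thresholds:
  herring: 1 of 4 neighbours < 4, below threshold.
  isopods: 1 of 4 neighbours < 4, below threshold.
  jellies: 2 of 5 neighbours ≥ 1, goes locally extinct.
  oysters: 1 of 3 neighbours < 2, below threshold.
Round 3 — checking thresholds:
  copepods: 1 of 2 neighbours < 2, below threshold.
  herring: 1 of 4 neighbours < 4, below threshold.
  isopods: 1 of 4 neighbours < 4, below threshold.
  limpets: 1 of 4 neighbours < 2, below threshold.
  oysters: 2 of 3 neighbours ≥ 2, goes locally extinct.
Round 4 — checking thresholds:
  copepods: 1 of 2 neighbours < 2, below threshold.
  herring: 1 of 4 neighbours < 4, below threshold.
  isopods: 1 of 4 neighbours < 4, below threshold.
  limpets: 2 of 4 neighbours ≥ 2, goes locally extinct.
Round 5 — no new extinctions; cascade stops.

algae, eelgrass, jellies, limpets, oysters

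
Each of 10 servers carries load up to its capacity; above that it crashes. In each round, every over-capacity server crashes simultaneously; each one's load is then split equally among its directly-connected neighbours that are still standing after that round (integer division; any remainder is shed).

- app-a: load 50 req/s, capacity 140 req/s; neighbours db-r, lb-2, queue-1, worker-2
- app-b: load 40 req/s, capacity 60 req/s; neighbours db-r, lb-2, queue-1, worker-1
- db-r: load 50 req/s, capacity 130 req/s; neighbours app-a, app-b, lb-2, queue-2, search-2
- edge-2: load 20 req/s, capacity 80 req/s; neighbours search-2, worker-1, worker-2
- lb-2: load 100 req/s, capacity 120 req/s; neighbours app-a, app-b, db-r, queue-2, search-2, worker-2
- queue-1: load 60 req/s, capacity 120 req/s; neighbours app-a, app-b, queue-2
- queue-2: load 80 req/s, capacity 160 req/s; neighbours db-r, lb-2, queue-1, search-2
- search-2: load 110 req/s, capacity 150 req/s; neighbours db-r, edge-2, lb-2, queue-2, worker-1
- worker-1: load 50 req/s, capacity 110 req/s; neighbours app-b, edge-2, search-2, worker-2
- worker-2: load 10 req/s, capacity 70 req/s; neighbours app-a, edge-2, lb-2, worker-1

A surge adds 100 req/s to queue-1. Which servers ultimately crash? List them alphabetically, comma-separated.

Round 1 — queue-1 at 160 > 120. queue-1 crashes.
  queue-1 sheds 160 req/s to app-a, app-b, queue-2: 53 each (1 lost).
    app-a: 50+53 = 103 ≤ 140
    app-b: 40+53 = 93 > 60
    queue-2: 80+53 = 133 ≤ 160
Round 2 — app-b crashes.
  app-b sheds 93 req/s to db-r, lb-2, worker-1: 31 each.
    db-r: 50+31 = 81 ≤ 130
    lb-2: 100+31 = 131 > 120
    worker-1: 50+31 = 81 ≤ 110
Round 3 — lb-2 crashes.
  lb-2 sheds 131 req/s to app-a, db-r, queue-2, search-2, worker-2: 26 each (1 lost).
    app-a: 103+26 = 129 ≤ 140
    db-r: 81+26 = 107 ≤ 130
    queue-2: 133+26 = 159 ≤ 160
    search-2: 110+26 = 136 ≤ 150
    worker-2: 10+26 = 36 ≤ 70
No further crashes.

app-b, lb-2, queue-1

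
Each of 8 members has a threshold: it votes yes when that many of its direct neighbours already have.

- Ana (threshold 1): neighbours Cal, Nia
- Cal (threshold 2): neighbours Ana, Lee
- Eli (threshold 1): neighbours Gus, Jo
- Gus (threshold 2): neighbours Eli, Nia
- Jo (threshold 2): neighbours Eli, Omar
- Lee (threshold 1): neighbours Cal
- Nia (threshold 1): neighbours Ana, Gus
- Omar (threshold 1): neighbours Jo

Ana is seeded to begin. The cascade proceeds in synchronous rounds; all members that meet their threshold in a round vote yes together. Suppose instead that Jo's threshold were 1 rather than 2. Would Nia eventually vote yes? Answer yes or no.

With Jo's threshold at 1:
Round 1 — Ana votes yes (initial).
Round 2 — checking thresholds:
  Cal: 1 of 2 neighbours < 2, below threshold.
  Nia: 1 of 2 neighbours ≥ 1, votes yes.
Round 3 — no new yes votes; cascade stops.

yes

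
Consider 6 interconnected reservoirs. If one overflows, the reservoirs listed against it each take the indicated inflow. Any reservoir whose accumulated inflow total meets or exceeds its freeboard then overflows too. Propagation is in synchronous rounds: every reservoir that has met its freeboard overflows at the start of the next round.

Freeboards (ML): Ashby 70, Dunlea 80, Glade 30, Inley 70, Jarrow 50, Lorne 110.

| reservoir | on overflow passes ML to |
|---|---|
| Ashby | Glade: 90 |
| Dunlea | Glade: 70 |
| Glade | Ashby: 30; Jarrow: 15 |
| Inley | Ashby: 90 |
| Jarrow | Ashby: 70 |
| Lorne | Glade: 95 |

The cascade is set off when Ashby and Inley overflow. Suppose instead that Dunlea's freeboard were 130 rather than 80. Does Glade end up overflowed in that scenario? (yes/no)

yes

With Dunlea's freeboard at 130:
Round 1 — Ashby, Inley overflow (initial).
  Glade: +90 → 90 ≥ 30
Round 2 — Glade overflows.
  Jarrow: +15 → 15 < 50
No further overflows.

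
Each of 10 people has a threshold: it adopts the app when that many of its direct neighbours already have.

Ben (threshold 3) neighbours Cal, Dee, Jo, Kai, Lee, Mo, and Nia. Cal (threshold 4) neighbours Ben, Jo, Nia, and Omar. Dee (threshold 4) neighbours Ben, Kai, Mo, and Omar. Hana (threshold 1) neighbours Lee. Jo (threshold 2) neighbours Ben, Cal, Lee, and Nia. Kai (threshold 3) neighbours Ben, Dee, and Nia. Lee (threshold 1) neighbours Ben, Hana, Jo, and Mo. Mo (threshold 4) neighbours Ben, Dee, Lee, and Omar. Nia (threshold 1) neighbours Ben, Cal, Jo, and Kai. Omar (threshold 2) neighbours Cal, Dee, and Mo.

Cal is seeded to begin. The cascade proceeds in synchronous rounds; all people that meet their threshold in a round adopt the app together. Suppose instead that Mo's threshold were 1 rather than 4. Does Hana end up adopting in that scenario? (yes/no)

yes

With Mo's threshold at 1:
Round 1 — Cal adopts the app (initial).
Round 2 — checking thresholds:
  Ben: 1 of 7 neighbours < 3, below threshold.
  Jo: 1 of 4 neighbours < 2, below threshold.
  Nia: 1 of 4 neighbours ≥ 1, adopts the app.
  Omar: 1 of 3 neighbours < 2, below threshold.
Round 3 — checking thresholds:
  Ben: 2 of 7 neighbours < 3, below threshold.
  Jo: 2 of 4 neighbours ≥ 2, adopts the app.
  Kai: 1 of 3 neighbours < 3, below threshold.
  Omar: 1 of 3 neighbours < 2, below threshold.
Round 4 — checking thresholds:
  Ben: 3 of 7 neighbours ≥ 3, adopts the app.
  Kai: 1 of 3 neighbours < 3, below threshold.
  Lee: 1 of 4 neighbours ≥ 1, adopts the app.
  Omar: 1 of 3 neighbours < 2, below threshold.
Round 5 — checking thresholds:
  Dee: 1 of 4 neighbours < 4, below threshold.
  Hana: 1 of 1 neighbours ≥ 1, adopts the app.
  Kai: 2 of 3 neighbours < 3, below threshold.
  Mo: 2 of 4 neighbours ≥ 1, adopts the app.
  Omar: 1 of 3 neighbours < 2, below threshold.
Round 6 — checking thresholds:
  Dee: 2 of 4 neighbours < 4, below threshold.
  Kai: 2 of 3 neighbours < 3, below threshold.
  Omar: 2 of 3 neighbours ≥ 2, adopts the app.
Round 7 — no new adoptions; cascade stops.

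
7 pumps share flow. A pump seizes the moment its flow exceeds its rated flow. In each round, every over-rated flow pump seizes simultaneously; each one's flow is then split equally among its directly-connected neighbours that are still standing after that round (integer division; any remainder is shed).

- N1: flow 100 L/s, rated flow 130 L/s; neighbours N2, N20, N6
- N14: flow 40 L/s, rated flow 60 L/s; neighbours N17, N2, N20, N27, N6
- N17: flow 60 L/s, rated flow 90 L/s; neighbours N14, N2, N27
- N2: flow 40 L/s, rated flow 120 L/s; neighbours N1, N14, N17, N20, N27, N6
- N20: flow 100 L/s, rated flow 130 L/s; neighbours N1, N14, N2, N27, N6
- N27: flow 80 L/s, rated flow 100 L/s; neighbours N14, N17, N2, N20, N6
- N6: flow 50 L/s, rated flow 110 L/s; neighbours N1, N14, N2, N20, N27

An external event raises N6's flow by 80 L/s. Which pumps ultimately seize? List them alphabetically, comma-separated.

Round 1 — N6 at 130 > 110. N6 seizes.
  N6 sheds 130 L/s to N1, N14, N2, N20, N27: 26 each.
    N1: 100+26 = 126 ≤ 130
    N14: 40+26 = 66 > 60
    N2: 40+26 = 66 ≤ 120
    N20: 100+26 = 126 ≤ 130
    N27: 80+26 = 106 > 100
Round 2 — N14, N27 seize.
  N14 sheds 66 L/s to N17, N2, N20: 22 each.
    N17: 60+22 = 82 ≤ 90
    N2: 66+22 = 88 ≤ 120
    N20: 126+22 = 148 > 130
  N27 sheds 106 L/s to N17, N2, N20: 35 each (1 lost).
    N17: 82+35 = 117 > 90
    N2: 88+35 = 123 > 120
    N20: 148+35 = 183 > 130
Round 3 — N17, N2, N20 seize.
  N17 sheds 117 L/s: no online neighbours, lost.
  N2 sheds 123 L/s to N1: 123 each.
    N1: 126+123 = 249 > 130
  N20 sheds 183 L/s to N1: 183 each.
    N1: 249+183 = 432 > 130
Round 4 — N1 seizes.
  N1 sheds 432 L/s: no online neighbours, lost.
No further seizures.

N1, N14, N17, N2, N20, N27, N6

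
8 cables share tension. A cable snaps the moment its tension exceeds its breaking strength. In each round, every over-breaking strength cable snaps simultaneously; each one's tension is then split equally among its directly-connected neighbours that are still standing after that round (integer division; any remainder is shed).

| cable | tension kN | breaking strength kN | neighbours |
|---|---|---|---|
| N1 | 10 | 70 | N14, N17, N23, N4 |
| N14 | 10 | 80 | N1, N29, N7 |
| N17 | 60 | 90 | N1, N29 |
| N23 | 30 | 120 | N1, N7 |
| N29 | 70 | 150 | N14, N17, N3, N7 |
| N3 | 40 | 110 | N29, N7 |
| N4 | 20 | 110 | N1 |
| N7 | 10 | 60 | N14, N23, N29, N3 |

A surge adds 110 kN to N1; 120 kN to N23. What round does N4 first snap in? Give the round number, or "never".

never

Round 1 — N1 at 120 > 70; N23 at 150 > 120. N1, N23 snap.
  N1 sheds 120 kN to N14, N17, N4: 40 each.
    N14: 10+40 = 50 ≤ 80
    N17: 60+40 = 100 > 90
    N4: 20+40 = 60 ≤ 110
  N23 sheds 150 kN to N7: 150 each.
    N7: 10+150 = 160 > 60
Round 2 — N17, N7 snap.
  N17 sheds 100 kN to N29: 100 each.
    N29: 70+100 = 170 > 150
  N7 sheds 160 kN to N14, N29, N3: 53 each (1 lost).
    N14: 50+53 = 103 > 80
    N29: 170+53 = 223 > 150
    N3: 40+53 = 93 ≤ 110
Round 3 — N14, N29 snap.
  N14 sheds 103 kN: no online neighbours, lost.
  N29 sheds 223 kN to N3: 223 each.
    N3: 93+223 = 316 > 110
Round 4 — N3 snaps.
  N3 sheds 316 kN: no online neighbours, lost.
No further breaks.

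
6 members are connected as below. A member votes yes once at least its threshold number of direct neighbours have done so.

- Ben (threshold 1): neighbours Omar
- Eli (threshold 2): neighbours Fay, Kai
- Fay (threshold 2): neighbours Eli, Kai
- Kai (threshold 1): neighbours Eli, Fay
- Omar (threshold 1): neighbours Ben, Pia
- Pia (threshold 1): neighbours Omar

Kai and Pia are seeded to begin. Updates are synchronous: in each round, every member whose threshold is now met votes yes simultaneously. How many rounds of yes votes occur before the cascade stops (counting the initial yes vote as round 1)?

3

Round 1 — Kai, Pia vote yes (initial).
Round 2 — checking thresholds:
  Eli: 1 of 2 neighbours < 2, not yet.
  Fay: 1 of 2 neighbours < 2, not yet.
  Omar: 1 of 2 neighbours ≥ 1, votes yes.
Round 3 — checking thresholds:
  Ben: 1 of 1 neighbours ≥ 1, votes yes.
  Eli: 1 of 2 neighbours < 2, not yet.
  Fay: 1 of 2 neighbours < 2, not yet.
Round 4 — no new yes votes; cascade stops.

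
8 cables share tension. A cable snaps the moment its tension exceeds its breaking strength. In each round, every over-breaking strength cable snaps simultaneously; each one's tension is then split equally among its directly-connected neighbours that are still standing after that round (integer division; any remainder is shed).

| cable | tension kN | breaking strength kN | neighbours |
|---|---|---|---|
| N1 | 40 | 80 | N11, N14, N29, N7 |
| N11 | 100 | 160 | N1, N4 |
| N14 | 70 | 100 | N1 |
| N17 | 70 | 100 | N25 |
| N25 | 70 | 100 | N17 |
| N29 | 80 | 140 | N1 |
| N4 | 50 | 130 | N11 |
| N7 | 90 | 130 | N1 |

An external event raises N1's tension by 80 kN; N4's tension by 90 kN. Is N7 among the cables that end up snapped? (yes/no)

no

Round 1 — N1 at 120 > 80; N4 at 140 > 130. N1, N4 snap.
  N1 sheds 120 kN to N11, N14, N29, N7: 30 each.
    N11: 100+30 = 130 ≤ 160
    N14: 70+30 = 100 ≤ 100
    N29: 80+30 = 110 ≤ 140
    N7: 90+30 = 120 ≤ 130
  N4 sheds 140 kN to N11: 140 each.
    N11: 130+140 = 270 > 160
Round 2 — N11 snaps.
  N11 sheds 270 kN: no online neighbours, lost.
No further breaks.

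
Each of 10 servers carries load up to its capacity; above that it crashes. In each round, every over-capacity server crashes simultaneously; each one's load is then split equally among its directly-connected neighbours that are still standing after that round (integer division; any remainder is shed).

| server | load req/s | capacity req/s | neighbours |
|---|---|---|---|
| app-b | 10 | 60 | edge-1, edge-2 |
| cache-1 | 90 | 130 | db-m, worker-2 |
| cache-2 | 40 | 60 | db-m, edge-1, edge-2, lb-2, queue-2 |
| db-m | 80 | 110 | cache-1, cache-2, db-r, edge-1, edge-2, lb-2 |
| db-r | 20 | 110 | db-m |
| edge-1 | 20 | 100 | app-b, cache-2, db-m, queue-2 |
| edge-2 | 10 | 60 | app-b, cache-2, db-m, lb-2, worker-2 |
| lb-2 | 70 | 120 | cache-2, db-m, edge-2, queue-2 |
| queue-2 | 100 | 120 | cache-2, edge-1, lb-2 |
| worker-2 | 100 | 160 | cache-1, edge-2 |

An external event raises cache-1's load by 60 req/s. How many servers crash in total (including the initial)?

Round 1 — cache-1 at 150 > 130. cache-1 crashes.
  cache-1 sheds 150 req/s to db-m, worker-2: 75 each.
    db-m: 80+75 = 155 > 110
    worker-2: 100+75 = 175 > 160
Round 2 — db-m, worker-2 crash.
  db-m sheds 155 req/s to cache-2, db-r, edge-1, edge-2, lb-2: 31 each.
    cache-2: 40+31 = 71 > 60
    db-r: 20+31 = 51 ≤ 110
    edge-1: 20+31 = 51 ≤ 100
    edge-2: 10+31 = 41 ≤ 60
    lb-2: 70+31 = 101 ≤ 120
  worker-2 sheds 175 req/s to edge-2: 175 each.
    edge-2: 41+175 = 216 > 60
Round 3 — cache-2, edge-2 crash.
  cache-2 sheds 71 req/s to edge-1, lb-2, queue-2: 23 each (2 lost).
    edge-1: 51+23 = 74 ≤ 100
    lb-2: 101+23 = 124 > 120
    queue-2: 100+23 = 123 > 120
  edge-2 sheds 216 req/s to app-b, lb-2: 108 each.
    app-b: 10+108 = 118 > 60
    lb-2: 124+108 = 232 > 120
Round 4 — app-b, lb-2, queue-2 crash.
  app-b sheds 118 req/s to edge-1: 118 each.
    edge-1: 74+118 = 192 > 100
  lb-2 sheds 232 req/s: no online neighbours, lost.
  queue-2 sheds 123 req/s to edge-1: 123 each.
    edge-1: 192+123 = 315 > 100
Round 5 — edge-1 crashes.
  edge-1 sheds 315 req/s: no online neighbours, lost.
No further crashes.

9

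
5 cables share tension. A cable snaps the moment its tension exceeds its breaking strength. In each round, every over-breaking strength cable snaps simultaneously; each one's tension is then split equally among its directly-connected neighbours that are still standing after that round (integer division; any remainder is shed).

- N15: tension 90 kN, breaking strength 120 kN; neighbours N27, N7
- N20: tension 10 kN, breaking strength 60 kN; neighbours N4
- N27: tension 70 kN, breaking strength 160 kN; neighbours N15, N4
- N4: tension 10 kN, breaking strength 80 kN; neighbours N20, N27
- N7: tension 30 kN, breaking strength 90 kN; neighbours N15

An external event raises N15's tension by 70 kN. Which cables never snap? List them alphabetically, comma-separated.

N20, N27, N4

Round 1 — N15 at 160 > 120. N15 snaps.
  N15 sheds 160 kN to N27, N7: 80 each.
    N27: 70+80 = 150 ≤ 160
    N7: 30+80 = 110 > 90
Round 2 — N7 snaps.
  N7 sheds 110 kN: no online neighbours, lost.
No further breaks.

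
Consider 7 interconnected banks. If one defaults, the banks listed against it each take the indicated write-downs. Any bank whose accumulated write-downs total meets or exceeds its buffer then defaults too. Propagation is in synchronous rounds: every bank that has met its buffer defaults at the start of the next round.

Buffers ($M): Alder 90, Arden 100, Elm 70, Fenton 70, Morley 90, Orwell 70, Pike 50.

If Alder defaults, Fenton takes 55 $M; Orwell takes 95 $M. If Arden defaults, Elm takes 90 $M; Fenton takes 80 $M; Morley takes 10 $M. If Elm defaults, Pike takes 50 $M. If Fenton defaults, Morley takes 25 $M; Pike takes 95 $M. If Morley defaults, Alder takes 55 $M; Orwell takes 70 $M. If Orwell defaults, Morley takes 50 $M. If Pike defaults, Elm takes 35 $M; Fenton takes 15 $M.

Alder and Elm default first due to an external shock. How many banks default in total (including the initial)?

5

Round 1 — Alder, Elm default (initial).
  Fenton: +55 → 55 < 70
  Orwell: +95 → 95 ≥ 70
  Pike: +50 → 50 ≥ 50
Round 2 — Orwell, Pike default.
  Fenton: +15 → 70 ≥ 70
  Morley: +50 → 50 < 90
Round 3 — Fenton defaults.
  Morley: +25 → 75 < 90
No further defaults.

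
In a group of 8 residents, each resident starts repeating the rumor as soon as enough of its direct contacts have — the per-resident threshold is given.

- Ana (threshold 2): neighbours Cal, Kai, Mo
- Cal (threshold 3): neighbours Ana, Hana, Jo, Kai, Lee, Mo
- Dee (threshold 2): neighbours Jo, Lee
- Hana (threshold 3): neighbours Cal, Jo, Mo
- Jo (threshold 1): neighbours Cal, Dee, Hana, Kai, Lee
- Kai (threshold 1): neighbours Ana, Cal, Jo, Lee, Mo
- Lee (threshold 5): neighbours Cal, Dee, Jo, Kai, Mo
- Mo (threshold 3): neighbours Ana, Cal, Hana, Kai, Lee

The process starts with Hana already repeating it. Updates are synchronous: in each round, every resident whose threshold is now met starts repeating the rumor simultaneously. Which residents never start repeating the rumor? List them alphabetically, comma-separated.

Round 1 — Hana starts repeating the rumor (initial).
Round 2 — checking thresholds:
  Cal: 1 of 6 neighbours < 3, not yet.
  Jo: 1 of 5 neighbours ≥ 1, starts repeating the rumor.
  Mo: 1 of 5 neighbours < 3, not yet.
Round 3 — checking thresholds:
  Cal: 2 of 6 neighbours < 3, not yet.
  Dee: 1 of 2 neighbours < 2, not yet.
  Kai: 1 of 5 neighbours ≥ 1, starts repeating the rumor.
  Lee: 1 of 5 neighbours < 5, not yet.
  Mo: 1 of 5 neighbours < 3, not yet.
Round 4 — checking thresholds:
  Ana: 1 of 3 neighbours < 2, not yet.
  Cal: 3 of 6 neighbours ≥ 3, starts repeating the rumor.
  Dee: 1 of 2 neighbours < 2, not yet.
  Lee: 2 of 5 neighbours < 5, not yet.
  Mo: 2 of 5 neighbours < 3, not yet.
Round 5 — checking thresholds:
  Ana: 2 of 3 neighbours ≥ 2, starts repeating the rumor.
  Dee: 1 of 2 neighbours < 2, not yet.
  Lee: 3 of 5 neighbours < 5, not yet.
  Mo: 3 of 5 neighbours ≥ 3, starts repeating the rumor.
Round 6 — no new spreads; cascade stops.

Dee, Lee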